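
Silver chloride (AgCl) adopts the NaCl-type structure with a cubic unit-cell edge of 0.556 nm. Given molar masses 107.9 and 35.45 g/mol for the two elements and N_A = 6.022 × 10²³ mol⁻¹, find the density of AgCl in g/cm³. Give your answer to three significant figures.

5.54 g/cm³

The NaCl-type structure contains Z = 4 formula units per cell; M(AgCl) = 107.9 + 35.45 = 143.35 g/mol.
a³ = (5.560 × 10^-8 cm)³ = 1.719 × 10^-22 cm³.
ρ = 4 × 143.35 / (6.022 × 10²³ × 1.719 × 10^-22) = 5.540 g/cm³.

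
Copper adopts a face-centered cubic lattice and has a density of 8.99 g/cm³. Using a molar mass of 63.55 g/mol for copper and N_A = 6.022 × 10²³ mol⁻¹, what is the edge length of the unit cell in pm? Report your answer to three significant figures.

With Z = 4 atoms per FCC cell, a³ = Z·M/(N_A·ρ) = 4 × 63.55 / (6.022 × 10²³ × 8.990 g/cm³) = 4.695 × 10^-23 cm³.
a = (4.695 × 10^-23)^(1/3) = 3.608 × 10^-8 cm = 361 pm.

361 pm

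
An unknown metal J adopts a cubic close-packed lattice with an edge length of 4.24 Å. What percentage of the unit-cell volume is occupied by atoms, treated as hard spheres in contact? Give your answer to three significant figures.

74.0%

In an FCC lattice atoms touch along the face diagonal, so √2·a = 4r, so r = 0.3536a = 1.499 Å.
Packing fraction = Z·(4/3)πr³ / a³ = 4 × (4/3)π × (1.499)³ / (4.24)³ = 0.7405 = 74.0%.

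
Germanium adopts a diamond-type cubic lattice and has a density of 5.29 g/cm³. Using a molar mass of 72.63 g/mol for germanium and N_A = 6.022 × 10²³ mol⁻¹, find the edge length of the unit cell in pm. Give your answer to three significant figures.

567 pm

With Z = 8 atoms per diamond cubic cell, a³ = Z·M/(N_A·ρ) = 8 × 72.63 / (6.022 × 10²³ × 5.290 g/cm³) = 1.824 × 10^-22 cm³.
a = (1.824 × 10^-22)^(1/3) = 5.671 × 10^-8 cm = 567 pm.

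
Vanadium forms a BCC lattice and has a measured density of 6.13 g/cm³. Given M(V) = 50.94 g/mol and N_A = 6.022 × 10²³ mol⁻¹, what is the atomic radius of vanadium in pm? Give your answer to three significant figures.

For a BCC cell (Z = 2), a³ = Z·M/(N_A·ρ) = 2 × 50.94 / (6.022 × 10²³ × 6.130) = 2.760 × 10^-23 cm³, so a = 3.022 × 10^-8 cm = 302.2 pm.
Atoms touch along the body diagonal, so √3·a = 4r, so r = 0.4330 × a = 131 pm.

131 pm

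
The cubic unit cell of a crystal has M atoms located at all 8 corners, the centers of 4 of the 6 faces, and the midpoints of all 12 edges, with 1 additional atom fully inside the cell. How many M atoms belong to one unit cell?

Corner atoms are shared by 8 cells (1/8 each), face atoms by 2 (1/2 each), edge atoms by 4 (1/4 each), interior atoms are unshared.
Net atoms = 8 × 1/8 + 4 × 1/2 + 12 × 1/4 + 1 = 1 + 2 + 3 + 1 = 7.

7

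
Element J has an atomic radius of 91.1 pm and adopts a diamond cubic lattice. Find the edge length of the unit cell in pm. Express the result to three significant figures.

In a diamond cubic lattice, nearest neighbors lie along the body diagonal with √3·a = 8r.
a = 8r/√3 = 8 × 91.1 / 1.7321 = 421 pm.

421 pm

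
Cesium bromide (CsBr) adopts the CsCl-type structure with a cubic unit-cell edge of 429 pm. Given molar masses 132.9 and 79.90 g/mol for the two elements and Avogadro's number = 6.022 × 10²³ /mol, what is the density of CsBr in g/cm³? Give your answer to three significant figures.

4.48 g/cm³

The CsCl-type structure contains Z = 1 formula unit per cell; M(CsBr) = 132.9 + 79.90 = 212.8 g/mol.
a³ = (4.290 × 10^-8 cm)³ = 7.895 × 10^-23 cm³.
ρ = 1 × 212.8 / (6.022 × 10²³ × 7.895 × 10^-23) = 4.476 g/cm³.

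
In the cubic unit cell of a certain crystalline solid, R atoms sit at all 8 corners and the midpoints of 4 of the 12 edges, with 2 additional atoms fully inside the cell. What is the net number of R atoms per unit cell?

Corner atoms are shared by 8 cells (1/8 each), edge atoms by 4 (1/4 each), interior atoms are unshared.
Net atoms = 8 × 1/8 + 4 × 1/4 + 2 = 1 + 1 + 2 = 4.

4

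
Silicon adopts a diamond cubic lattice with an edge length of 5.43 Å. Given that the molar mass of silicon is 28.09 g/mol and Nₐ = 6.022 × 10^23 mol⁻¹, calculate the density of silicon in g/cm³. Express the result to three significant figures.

2.33 g/cm³

A diamond cubic unit cell contains Z = 8 atoms.
Cell volume: a³ = (5.43 Å)³ = (5.430 × 10^-8 cm)³ = 1.601 × 10^-22 cm³.
ρ = Z·M/(N_A·a³) = 8 × 28.09 / (6.022 × 10²³ × 1.601 × 10^-22) = 2.331 g/cm³.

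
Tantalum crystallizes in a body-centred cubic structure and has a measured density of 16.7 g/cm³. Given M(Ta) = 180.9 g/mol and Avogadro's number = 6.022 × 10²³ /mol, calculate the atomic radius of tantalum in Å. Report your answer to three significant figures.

For a BCC cell (Z = 2), a³ = Z·M/(N_A·ρ) = 2 × 180.9 / (6.022 × 10²³ × 16.70) = 3.598 × 10^-23 cm³, so a = 3.301 × 10^-8 cm = 3.301 Å.
Atoms touch along the body diagonal, so √3·a = 4r, so r = 0.4330 × a = 1.43 Å.

1.43 Å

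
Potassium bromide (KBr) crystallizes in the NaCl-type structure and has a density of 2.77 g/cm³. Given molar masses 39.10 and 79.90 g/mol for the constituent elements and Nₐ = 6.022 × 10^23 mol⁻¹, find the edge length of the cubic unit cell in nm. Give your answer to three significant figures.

0.658 nm

M(KBr) = 119.0 g/mol; Z = 4 formula units per cell.
a³ = Z·M/(N_A·ρ) = 4 × 119.0 / (6.022 × 10²³ × 2.77) = 2.854 × 10^-22 cm³, so a = 6.584 × 10^-8 cm = 0.658 nm.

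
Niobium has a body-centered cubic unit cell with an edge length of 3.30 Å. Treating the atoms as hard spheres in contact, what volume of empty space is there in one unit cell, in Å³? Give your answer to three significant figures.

11.5 Å³

In a BCC lattice atoms touch along the body diagonal, so √3·a = 4r, so r = 0.4330a = 1.429 Å.
V_cell = a³ = 35.94 Å³; V_atoms = 2 × (4/3)πr³ = 24.44 Å³.
Empty space = 35.94 − 24.44 = 11.5 Å³.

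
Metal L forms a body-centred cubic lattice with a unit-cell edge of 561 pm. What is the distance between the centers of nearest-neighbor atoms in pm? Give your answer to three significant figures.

486 pm

In a BCC structure, atoms touch along the body diagonal, so √3·a = 4r; the nearest-neighbor distance equals 2r = 0.8660·a.
d = 0.8660 × 561 = 486 pm.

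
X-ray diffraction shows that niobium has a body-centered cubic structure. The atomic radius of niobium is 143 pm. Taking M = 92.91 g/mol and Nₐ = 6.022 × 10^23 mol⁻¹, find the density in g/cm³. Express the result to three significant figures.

In a BCC lattice, atoms touch along the body diagonal, so √3·a = 4r, giving a = 330.2 pm = 3.302 × 10^-8 cm.
With Z = 2, ρ = Z·M/(N_A·a³) = 2 × 92.91 / (6.022 × 10²³ × 3.602 × 10^-23) = 8.567 g/cm³.

8.57 g/cm³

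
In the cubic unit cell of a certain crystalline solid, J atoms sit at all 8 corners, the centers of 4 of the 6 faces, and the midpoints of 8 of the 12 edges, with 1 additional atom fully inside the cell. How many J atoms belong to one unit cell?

6

Corner atoms are shared by 8 cells (1/8 each), face atoms by 2 (1/2 each), edge atoms by 4 (1/4 each), interior atoms are unshared.
Net atoms = 8 × 1/8 + 4 × 1/2 + 8 × 1/4 + 1 = 1 + 2 + 2 + 1 = 6.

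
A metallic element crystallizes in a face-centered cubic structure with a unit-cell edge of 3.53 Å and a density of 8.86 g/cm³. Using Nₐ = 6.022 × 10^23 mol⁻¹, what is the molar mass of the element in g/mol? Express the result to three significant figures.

An FCC cell has Z = 4 atoms; a = 3.530 × 10^-8 cm.
M = ρ·N_A·a³/Z = 8.86 × 6.022 × 10²³ × 4.399 × 10^-23 / 4 = 58.7 g/mol.

58.7 g/mol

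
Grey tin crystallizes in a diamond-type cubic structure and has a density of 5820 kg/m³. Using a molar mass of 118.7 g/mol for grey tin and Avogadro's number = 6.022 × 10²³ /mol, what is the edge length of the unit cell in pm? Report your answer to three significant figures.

647 pm

With Z = 8 atoms per diamond cubic cell, a³ = Z·M/(N_A·ρ) = 8 × 118.7 / (6.022 × 10²³ × 5.820 g/cm³) = 2.709 × 10^-22 cm³.
a = (2.709 × 10^-22)^(1/3) = 6.471 × 10^-8 cm = 647 pm.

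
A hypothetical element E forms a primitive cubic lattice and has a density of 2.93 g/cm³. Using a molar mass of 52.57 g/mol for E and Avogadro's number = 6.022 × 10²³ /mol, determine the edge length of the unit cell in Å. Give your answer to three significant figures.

With Z = 1 atom per simple cubic cell, a³ = Z·M/(N_A·ρ) = 1 × 52.57 / (6.022 × 10²³ × 2.930 g/cm³) = 2.979 × 10^-23 cm³.
a = (2.979 × 10^-23)^(1/3) = 3.100 × 10^-8 cm = 3.10 Å.

3.10 Å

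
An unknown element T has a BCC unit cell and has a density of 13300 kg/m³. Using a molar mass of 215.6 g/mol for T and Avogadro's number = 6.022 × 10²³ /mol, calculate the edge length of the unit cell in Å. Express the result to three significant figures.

3.78 Å

With Z = 2 atoms per BCC cell, a³ = Z·M/(N_A·ρ) = 2 × 215.6 / (6.022 × 10²³ × 13.30 g/cm³) = 5.384 × 10^-23 cm³.
a = (5.384 × 10^-23)^(1/3) = 3.776 × 10^-8 cm = 3.78 Å.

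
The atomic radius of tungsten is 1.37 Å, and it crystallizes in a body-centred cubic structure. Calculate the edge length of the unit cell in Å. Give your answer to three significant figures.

In a BCC lattice, atoms touch along the body diagonal, so √3·a = 4r.
a = 4r/√3 = 4 × 1.37 / 1.7321 = 3.16 Å.

3.16 Å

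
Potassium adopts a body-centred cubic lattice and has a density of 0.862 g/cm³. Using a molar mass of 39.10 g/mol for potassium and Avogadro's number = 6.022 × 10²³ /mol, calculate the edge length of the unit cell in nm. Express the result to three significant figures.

With Z = 2 atoms per BCC cell, a³ = Z·M/(N_A·ρ) = 2 × 39.10 / (6.022 × 10²³ × 0.8620 g/cm³) = 1.506 × 10^-22 cm³.
a = (1.506 × 10^-22)^(1/3) = 5.321 × 10^-8 cm = 0.532 nm.

0.532 nm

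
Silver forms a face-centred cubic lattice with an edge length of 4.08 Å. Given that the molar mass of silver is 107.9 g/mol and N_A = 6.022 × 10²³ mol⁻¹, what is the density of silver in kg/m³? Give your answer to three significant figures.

10600 kg/m³

An FCC unit cell contains Z = 4 atoms.
Cell volume: a³ = (4.08 Å)³ = (4.080 × 10^-8 cm)³ = 6.792 × 10^-23 cm³.
ρ = Z·M/(N_A·a³) = 4 × 107.9 / (6.022 × 10²³ × 6.792 × 10^-23) = 10.55 g/cm³ = 10600 kg/m³.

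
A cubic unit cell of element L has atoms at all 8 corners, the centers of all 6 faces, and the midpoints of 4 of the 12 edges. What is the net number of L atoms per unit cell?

5

Corner atoms are shared by 8 cells (1/8 each), face atoms by 2 (1/2 each), edge atoms by 4 (1/4 each).
Net atoms = 8 × 1/8 + 6 × 1/2 + 4 × 1/4 = 1 + 3 + 1 = 5.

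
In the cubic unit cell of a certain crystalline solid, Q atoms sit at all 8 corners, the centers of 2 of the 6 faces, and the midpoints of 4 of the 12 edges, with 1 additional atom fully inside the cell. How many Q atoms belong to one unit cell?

4

Corner atoms are shared by 8 cells (1/8 each), face atoms by 2 (1/2 each), edge atoms by 4 (1/4 each), interior atoms are unshared.
Net atoms = 8 × 1/8 + 2 × 1/2 + 4 × 1/4 + 1 = 1 + 1 + 1 + 1 = 4.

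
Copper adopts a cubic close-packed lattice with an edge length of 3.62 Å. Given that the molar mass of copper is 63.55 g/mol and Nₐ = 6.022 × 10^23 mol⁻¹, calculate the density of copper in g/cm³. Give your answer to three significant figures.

8.90 g/cm³

An FCC unit cell contains Z = 4 atoms.
Cell volume: a³ = (3.62 Å)³ = (3.620 × 10^-8 cm)³ = 4.744 × 10^-23 cm³.
ρ = Z·M/(N_A·a³) = 4 × 63.55 / (6.022 × 10²³ × 4.744 × 10^-23) = 8.898 g/cm³.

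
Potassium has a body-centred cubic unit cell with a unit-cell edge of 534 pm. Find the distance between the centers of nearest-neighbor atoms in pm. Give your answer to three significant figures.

In a BCC structure, atoms touch along the body diagonal, so √3·a = 4r; the nearest-neighbor distance equals 2r = 0.8660·a.
d = 0.8660 × 534 = 462 pm.

462 pm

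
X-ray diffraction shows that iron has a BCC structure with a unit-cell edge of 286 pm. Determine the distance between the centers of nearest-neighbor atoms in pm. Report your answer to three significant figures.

248 pm

In a BCC structure, atoms touch along the body diagonal, so √3·a = 4r; the nearest-neighbor distance equals 2r = 0.8660·a.
d = 0.8660 × 286 = 248 pm.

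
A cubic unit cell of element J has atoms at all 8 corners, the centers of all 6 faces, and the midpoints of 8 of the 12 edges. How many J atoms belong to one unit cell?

Corner atoms are shared by 8 cells (1/8 each), face atoms by 2 (1/2 each), edge atoms by 4 (1/4 each).
Net atoms = 8 × 1/8 + 6 × 1/2 + 8 × 1/4 = 1 + 3 + 2 = 6.

6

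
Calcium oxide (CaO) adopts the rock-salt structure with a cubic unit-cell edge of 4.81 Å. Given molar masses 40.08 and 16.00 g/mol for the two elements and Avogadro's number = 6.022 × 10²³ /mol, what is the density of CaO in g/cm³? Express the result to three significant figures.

3.35 g/cm³

The rock-salt structure contains Z = 4 formula units per cell; M(CaO) = 40.08 + 16.00 = 56.08 g/mol.
a³ = (4.810 × 10^-8 cm)³ = 1.113 × 10^-22 cm³.
ρ = 4 × 56.08 / (6.022 × 10²³ × 1.113 × 10^-22) = 3.347 g/cm³.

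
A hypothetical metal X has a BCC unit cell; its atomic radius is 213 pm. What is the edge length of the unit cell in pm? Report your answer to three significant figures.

492 pm

In a BCC lattice, atoms touch along the body diagonal, so √3·a = 4r.
a = 4r/√3 = 4 × 213 / 1.7321 = 492 pm.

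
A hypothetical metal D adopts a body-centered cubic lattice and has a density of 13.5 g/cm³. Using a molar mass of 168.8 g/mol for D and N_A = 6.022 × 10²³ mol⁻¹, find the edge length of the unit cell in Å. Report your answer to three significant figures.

3.46 Å

With Z = 2 atoms per BCC cell, a³ = Z·M/(N_A·ρ) = 2 × 168.8 / (6.022 × 10²³ × 13.50 g/cm³) = 4.153 × 10^-23 cm³.
a = (4.153 × 10^-23)^(1/3) = 3.463 × 10^-8 cm = 3.46 Å.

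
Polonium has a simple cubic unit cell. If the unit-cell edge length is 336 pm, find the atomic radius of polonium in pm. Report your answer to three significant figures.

168 pm

In a simple cubic lattice, atoms touch along the cell edge, so a = 2r.
r = a/2 = 336/2 = 168 pm.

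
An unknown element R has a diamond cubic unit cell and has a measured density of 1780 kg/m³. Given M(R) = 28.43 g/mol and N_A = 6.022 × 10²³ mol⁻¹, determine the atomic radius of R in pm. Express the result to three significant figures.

129 pm

For a diamond cubic cell (Z = 8), a³ = Z·M/(N_A·ρ) = 8 × 28.43 / (6.022 × 10²³ × 1.780) = 2.122 × 10^-22 cm³, so a = 5.964 × 10^-8 cm = 596.4 pm.
Nearest neighbors lie along the body diagonal with √3·a = 8r, so r = 0.2165 × a = 129 pm.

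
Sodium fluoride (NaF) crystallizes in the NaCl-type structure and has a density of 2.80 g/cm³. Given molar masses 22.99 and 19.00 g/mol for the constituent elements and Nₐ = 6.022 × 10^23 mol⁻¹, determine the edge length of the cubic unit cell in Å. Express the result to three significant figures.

M(NaF) = 41.99 g/mol; Z = 4 formula units per cell.
a³ = Z·M/(N_A·ρ) = 4 × 41.99 / (6.022 × 10²³ × 2.80) = 9.961 × 10^-23 cm³, so a = 4.636 × 10^-8 cm = 4.64 Å.

4.64 Å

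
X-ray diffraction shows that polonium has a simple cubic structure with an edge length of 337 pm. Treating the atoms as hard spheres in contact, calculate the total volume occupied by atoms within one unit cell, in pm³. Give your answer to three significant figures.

2.00 × 10^7 pm³

In a simple cubic lattice atoms touch along the cell edge, so a = 2r, so r = 0.5000a = 168.5 pm.
V_atoms = Z × (4/3)πr³ = 1 × (4/3)π × (168.5)³ = 2.00 × 10^7 pm³.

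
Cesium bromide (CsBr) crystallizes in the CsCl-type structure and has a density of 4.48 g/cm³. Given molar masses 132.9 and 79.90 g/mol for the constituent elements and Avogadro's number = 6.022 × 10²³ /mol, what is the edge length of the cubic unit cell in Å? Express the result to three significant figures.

4.29 Å

M(CsBr) = 212.8 g/mol; Z = 1 formula unit per cell.
a³ = Z·M/(N_A·ρ) = 1 × 212.8 / (6.022 × 10²³ × 4.48) = 7.888 × 10^-23 cm³, so a = 4.289 × 10^-8 cm = 4.29 Å.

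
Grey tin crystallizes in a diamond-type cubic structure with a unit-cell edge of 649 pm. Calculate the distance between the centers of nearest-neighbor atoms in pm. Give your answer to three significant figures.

281 pm

In a diamond cubic structure, nearest neighbors lie along the body diagonal with √3·a = 8r; the nearest-neighbor distance equals 2r = 0.4330·a.
d = 0.4330 × 649 = 281 pm.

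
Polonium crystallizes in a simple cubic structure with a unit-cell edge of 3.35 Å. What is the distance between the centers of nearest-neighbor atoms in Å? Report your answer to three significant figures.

In a simple cubic structure, atoms touch along the cell edge, so a = 2r; the nearest-neighbor distance equals 2r = 1.000·a.
d = 1.000 × 3.35 = 3.35 Å.

3.35 Å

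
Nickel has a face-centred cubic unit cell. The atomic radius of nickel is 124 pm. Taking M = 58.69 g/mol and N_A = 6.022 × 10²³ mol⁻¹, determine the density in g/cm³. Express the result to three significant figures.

9.04 g/cm³

In an FCC lattice, atoms touch along the face diagonal, so √2·a = 4r, giving a = 350.7 pm = 3.507 × 10^-8 cm.
With Z = 4, ρ = Z·M/(N_A·a³) = 4 × 58.69 / (6.022 × 10²³ × 4.314 × 10^-23) = 9.036 g/cm³.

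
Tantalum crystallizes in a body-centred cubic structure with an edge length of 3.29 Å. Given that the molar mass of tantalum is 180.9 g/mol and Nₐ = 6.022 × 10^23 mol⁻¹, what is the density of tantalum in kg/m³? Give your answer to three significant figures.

A BCC unit cell contains Z = 2 atoms.
Cell volume: a³ = (3.29 Å)³ = (3.290 × 10^-8 cm)³ = 3.561 × 10^-23 cm³.
ρ = Z·M/(N_A·a³) = 2 × 180.9 / (6.022 × 10²³ × 3.561 × 10^-23) = 16.87 g/cm³ = 16900 kg/m³.

16900 kg/m³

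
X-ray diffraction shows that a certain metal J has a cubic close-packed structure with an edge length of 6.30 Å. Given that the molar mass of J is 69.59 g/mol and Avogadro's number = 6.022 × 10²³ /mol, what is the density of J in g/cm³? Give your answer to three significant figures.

An FCC unit cell contains Z = 4 atoms.
Cell volume: a³ = (6.30 Å)³ = (6.300 × 10^-8 cm)³ = 2.500 × 10^-22 cm³.
ρ = Z·M/(N_A·a³) = 4 × 69.59 / (6.022 × 10²³ × 2.500 × 10^-22) = 1.849 g/cm³.

1.85 g/cm³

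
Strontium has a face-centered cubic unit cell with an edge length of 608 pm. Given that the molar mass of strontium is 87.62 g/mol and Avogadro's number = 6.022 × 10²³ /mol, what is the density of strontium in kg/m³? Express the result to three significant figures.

2590 kg/m³

An FCC unit cell contains Z = 4 atoms.
Cell volume: a³ = (608 pm)³ = (6.080 × 10^-8 cm)³ = 2.248 × 10^-22 cm³.
ρ = Z·M/(N_A·a³) = 4 × 87.62 / (6.022 × 10²³ × 2.248 × 10^-22) = 2.589 g/cm³ = 2590 kg/m³.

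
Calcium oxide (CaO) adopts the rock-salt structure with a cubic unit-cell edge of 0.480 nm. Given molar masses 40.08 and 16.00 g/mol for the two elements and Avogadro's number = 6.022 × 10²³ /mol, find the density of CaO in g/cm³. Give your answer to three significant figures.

The rock-salt structure contains Z = 4 formula units per cell; M(CaO) = 40.08 + 16.00 = 56.08 g/mol.
a³ = (4.800 × 10^-8 cm)³ = 1.106 × 10^-22 cm³.
ρ = 4 × 56.08 / (6.022 × 10²³ × 1.106 × 10^-22) = 3.368 g/cm³.

3.37 g/cm³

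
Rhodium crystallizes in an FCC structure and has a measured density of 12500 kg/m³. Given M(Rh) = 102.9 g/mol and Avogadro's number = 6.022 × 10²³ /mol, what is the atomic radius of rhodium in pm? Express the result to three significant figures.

134 pm

For an FCC cell (Z = 4), a³ = Z·M/(N_A·ρ) = 4 × 102.9 / (6.022 × 10²³ × 12.50) = 5.468 × 10^-23 cm³, so a = 3.796 × 10^-8 cm = 379.6 pm.
Atoms touch along the face diagonal, so √2·a = 4r, so r = 0.3536 × a = 134 pm.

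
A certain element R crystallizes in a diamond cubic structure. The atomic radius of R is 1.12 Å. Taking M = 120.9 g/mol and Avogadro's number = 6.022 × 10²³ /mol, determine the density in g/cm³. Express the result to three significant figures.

11.6 g/cm³

In a diamond cubic lattice, nearest neighbors lie along the body diagonal with √3·a = 8r, giving a = 5.173 Å = 5.173 × 10^-8 cm.
With Z = 8, ρ = Z·M/(N_A·a³) = 8 × 120.9 / (6.022 × 10²³ × 1.384 × 10^-22) = 11.60 g/cm³.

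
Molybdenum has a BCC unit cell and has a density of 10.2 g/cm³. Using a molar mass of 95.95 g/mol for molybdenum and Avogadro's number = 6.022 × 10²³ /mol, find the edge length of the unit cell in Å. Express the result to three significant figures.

With Z = 2 atoms per BCC cell, a³ = Z·M/(N_A·ρ) = 2 × 95.95 / (6.022 × 10²³ × 10.20 g/cm³) = 3.124 × 10^-23 cm³.
a = (3.124 × 10^-23)^(1/3) = 3.150 × 10^-8 cm = 3.15 Å.

3.15 Å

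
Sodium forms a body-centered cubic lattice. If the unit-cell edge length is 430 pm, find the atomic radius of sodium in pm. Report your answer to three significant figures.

186 pm

In a BCC lattice, atoms touch along the body diagonal, so √3·a = 4r.
r = √3·a/4 = 1.7321 × 430 / 4 = 186 pm.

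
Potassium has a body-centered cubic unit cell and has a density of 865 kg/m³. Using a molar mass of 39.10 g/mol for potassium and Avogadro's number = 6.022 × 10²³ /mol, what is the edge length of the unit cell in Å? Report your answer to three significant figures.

5.31 Å

With Z = 2 atoms per BCC cell, a³ = Z·M/(N_A·ρ) = 2 × 39.10 / (6.022 × 10²³ × 0.8650 g/cm³) = 1.501 × 10^-22 cm³.
a = (1.501 × 10^-22)^(1/3) = 5.315 × 10^-8 cm = 5.31 Å.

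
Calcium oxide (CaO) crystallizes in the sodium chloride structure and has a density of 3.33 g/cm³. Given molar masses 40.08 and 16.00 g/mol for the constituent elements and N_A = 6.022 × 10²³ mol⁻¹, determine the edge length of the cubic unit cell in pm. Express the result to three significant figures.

M(CaO) = 56.08 g/mol; Z = 4 formula units per cell.
a³ = Z·M/(N_A·ρ) = 4 × 56.08 / (6.022 × 10²³ × 3.33) = 1.119 × 10^-22 cm³, so a = 4.818 × 10^-8 cm = 482 pm.

482 pm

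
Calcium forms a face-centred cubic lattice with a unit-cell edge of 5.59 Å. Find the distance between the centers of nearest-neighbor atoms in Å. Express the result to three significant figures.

3.95 Å

In an FCC structure, atoms touch along the face diagonal, so √2·a = 4r; the nearest-neighbor distance equals 2r = 0.7071·a.
d = 0.7071 × 5.59 = 3.95 Å.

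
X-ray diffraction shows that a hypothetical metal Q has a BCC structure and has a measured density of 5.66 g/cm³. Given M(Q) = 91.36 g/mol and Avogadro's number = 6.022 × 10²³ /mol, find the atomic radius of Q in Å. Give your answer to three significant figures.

1.63 Å

For a BCC cell (Z = 2), a³ = Z·M/(N_A·ρ) = 2 × 91.36 / (6.022 × 10²³ × 5.660) = 5.361 × 10^-23 cm³, so a = 3.771 × 10^-8 cm = 3.771 Å.
Atoms touch along the body diagonal, so √3·a = 4r, so r = 0.4330 × a = 1.63 Å.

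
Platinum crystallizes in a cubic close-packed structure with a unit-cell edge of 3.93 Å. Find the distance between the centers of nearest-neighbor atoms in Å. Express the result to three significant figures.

2.78 Å

In an FCC structure, atoms touch along the face diagonal, so √2·a = 4r; the nearest-neighbor distance equals 2r = 0.7071·a.
d = 0.7071 × 3.93 = 2.78 Å.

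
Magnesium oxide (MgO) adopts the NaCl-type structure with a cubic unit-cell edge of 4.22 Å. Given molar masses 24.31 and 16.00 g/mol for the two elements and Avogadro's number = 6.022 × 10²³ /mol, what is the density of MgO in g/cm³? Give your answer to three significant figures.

3.56 g/cm³

The NaCl-type structure contains Z = 4 formula units per cell; M(MgO) = 24.31 + 16.00 = 40.31 g/mol.
a³ = (4.220 × 10^-8 cm)³ = 7.515 × 10^-23 cm³.
ρ = 4 × 40.31 / (6.022 × 10²³ × 7.515 × 10^-23) = 3.563 g/cm³.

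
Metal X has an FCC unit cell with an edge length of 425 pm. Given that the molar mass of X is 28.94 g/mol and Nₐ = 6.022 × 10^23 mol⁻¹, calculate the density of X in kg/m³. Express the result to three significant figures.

An FCC unit cell contains Z = 4 atoms.
Cell volume: a³ = (425 pm)³ = (4.250 × 10^-8 cm)³ = 7.677 × 10^-23 cm³.
ρ = Z·M/(N_A·a³) = 4 × 28.94 / (6.022 × 10²³ × 7.677 × 10^-23) = 2.504 g/cm³ = 2500 kg/m³.

2500 kg/m³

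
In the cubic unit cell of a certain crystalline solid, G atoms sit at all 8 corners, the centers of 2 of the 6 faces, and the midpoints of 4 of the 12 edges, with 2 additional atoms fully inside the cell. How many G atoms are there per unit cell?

5

Corner atoms are shared by 8 cells (1/8 each), face atoms by 2 (1/2 each), edge atoms by 4 (1/4 each), interior atoms are unshared.
Net atoms = 8 × 1/8 + 2 × 1/2 + 4 × 1/4 + 2 = 1 + 1 + 1 + 2 = 5.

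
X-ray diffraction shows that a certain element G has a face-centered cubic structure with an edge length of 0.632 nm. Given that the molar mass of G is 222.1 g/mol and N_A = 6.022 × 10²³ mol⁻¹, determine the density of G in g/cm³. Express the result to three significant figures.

An FCC unit cell contains Z = 4 atoms.
Cell volume: a³ = (0.632 nm)³ = (6.320 × 10^-8 cm)³ = 2.524 × 10^-22 cm³.
ρ = Z·M/(N_A·a³) = 4 × 222.1 / (6.022 × 10²³ × 2.524 × 10^-22) = 5.844 g/cm³.

5.84 g/cm³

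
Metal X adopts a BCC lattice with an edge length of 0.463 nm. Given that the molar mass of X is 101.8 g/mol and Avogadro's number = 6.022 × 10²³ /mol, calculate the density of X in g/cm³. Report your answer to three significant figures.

A BCC unit cell contains Z = 2 atoms.
Cell volume: a³ = (0.463 nm)³ = (4.630 × 10^-8 cm)³ = 9.925 × 10^-23 cm³.
ρ = Z·M/(N_A·a³) = 2 × 101.8 / (6.022 × 10²³ × 9.925 × 10^-23) = 3.406 g/cm³.

3.41 g/cm³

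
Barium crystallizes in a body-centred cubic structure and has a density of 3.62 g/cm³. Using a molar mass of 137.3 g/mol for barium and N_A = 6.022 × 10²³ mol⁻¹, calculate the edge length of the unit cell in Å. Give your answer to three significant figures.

With Z = 2 atoms per BCC cell, a³ = Z·M/(N_A·ρ) = 2 × 137.3 / (6.022 × 10²³ × 3.620 g/cm³) = 1.260 × 10^-22 cm³.
a = (1.260 × 10^-22)^(1/3) = 5.013 × 10^-8 cm = 5.01 Å.

5.01 Å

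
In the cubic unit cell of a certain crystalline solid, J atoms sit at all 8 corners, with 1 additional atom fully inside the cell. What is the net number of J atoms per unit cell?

2

Corner atoms are shared by 8 cells (1/8 each), interior atoms are unshared.
Net atoms = 8 × 1/8 + 1 = 1 + 1 = 2.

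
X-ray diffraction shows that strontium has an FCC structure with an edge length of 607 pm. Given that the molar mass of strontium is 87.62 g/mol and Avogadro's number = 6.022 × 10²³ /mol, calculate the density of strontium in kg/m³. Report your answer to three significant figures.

An FCC unit cell contains Z = 4 atoms.
Cell volume: a³ = (607 pm)³ = (6.070 × 10^-8 cm)³ = 2.236 × 10^-22 cm³.
ρ = Z·M/(N_A·a³) = 4 × 87.62 / (6.022 × 10²³ × 2.236 × 10^-22) = 2.602 g/cm³ = 2600 kg/m³.

2600 kg/m³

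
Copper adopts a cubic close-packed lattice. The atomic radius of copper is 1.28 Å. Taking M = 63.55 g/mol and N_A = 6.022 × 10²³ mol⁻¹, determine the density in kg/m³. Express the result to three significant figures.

In an FCC lattice, atoms touch along the face diagonal, so √2·a = 4r, giving a = 3.620 Å = 3.620 × 10^-8 cm.
With Z = 4, ρ = Z·M/(N_A·a³) = 4 × 63.55 / (6.022 × 10²³ × 4.745 × 10^-23) = 8.895 g/cm³ = 8900 kg/m³.

8900 kg/m³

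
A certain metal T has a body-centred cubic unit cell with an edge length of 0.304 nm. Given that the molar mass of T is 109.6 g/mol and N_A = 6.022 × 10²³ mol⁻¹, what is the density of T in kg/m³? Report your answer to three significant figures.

A BCC unit cell contains Z = 2 atoms.
Cell volume: a³ = (0.304 nm)³ = (3.040 × 10^-8 cm)³ = 2.809 × 10^-23 cm³.
ρ = Z·M/(N_A·a³) = 2 × 109.6 / (6.022 × 10²³ × 2.809 × 10^-23) = 12.96 g/cm³ = 13000 kg/m³.

13000 kg/m³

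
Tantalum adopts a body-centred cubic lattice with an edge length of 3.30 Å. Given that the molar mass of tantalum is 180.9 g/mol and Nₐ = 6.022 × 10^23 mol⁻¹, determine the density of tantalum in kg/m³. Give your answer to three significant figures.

A BCC unit cell contains Z = 2 atoms.
Cell volume: a³ = (3.30 Å)³ = (3.300 × 10^-8 cm)³ = 3.594 × 10^-23 cm³.
ρ = Z·M/(N_A·a³) = 2 × 180.9 / (6.022 × 10²³ × 3.594 × 10^-23) = 16.72 g/cm³ = 16700 kg/m³.

16700 kg/m³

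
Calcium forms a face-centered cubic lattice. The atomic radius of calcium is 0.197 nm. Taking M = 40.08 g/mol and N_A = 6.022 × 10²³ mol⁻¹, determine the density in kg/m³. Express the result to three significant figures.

1540 kg/m³

In an FCC lattice, atoms touch along the face diagonal, so √2·a = 4r, giving a = 0.5572 nm = 5.572 × 10^-8 cm.
With Z = 4, ρ = Z·M/(N_A·a³) = 4 × 40.08 / (6.022 × 10²³ × 1.730 × 10^-22) = 1.539 g/cm³ = 1540 kg/m³.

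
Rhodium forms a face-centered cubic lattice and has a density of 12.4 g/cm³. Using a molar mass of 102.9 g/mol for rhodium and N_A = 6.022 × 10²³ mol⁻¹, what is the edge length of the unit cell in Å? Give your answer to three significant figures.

With Z = 4 atoms per FCC cell, a³ = Z·M/(N_A·ρ) = 4 × 102.9 / (6.022 × 10²³ × 12.40 g/cm³) = 5.512 × 10^-23 cm³.
a = (5.512 × 10^-23)^(1/3) = 3.806 × 10^-8 cm = 3.81 Å.

3.81 Å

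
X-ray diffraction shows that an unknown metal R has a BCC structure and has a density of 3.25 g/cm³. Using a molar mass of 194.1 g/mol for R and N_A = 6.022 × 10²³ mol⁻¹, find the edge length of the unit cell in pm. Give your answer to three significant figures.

With Z = 2 atoms per BCC cell, a³ = Z·M/(N_A·ρ) = 2 × 194.1 / (6.022 × 10²³ × 3.250 g/cm³) = 1.983 × 10^-22 cm³.
a = (1.983 × 10^-22)^(1/3) = 5.832 × 10^-8 cm = 583 pm.

583 pm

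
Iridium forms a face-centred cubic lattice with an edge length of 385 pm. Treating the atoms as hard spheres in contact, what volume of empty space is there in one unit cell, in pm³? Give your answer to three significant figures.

1.48 × 10^7 pm³

In an FCC lattice atoms touch along the face diagonal, so √2·a = 4r, so r = 0.3536a = 136.1 pm.
V_cell = a³ = 5.707 × 10^7 pm³; V_atoms = 4 × (4/3)πr³ = 4.226 × 10^7 pm³.
Empty space = 5.707 × 10^7 − 4.226 × 10^7 = 1.48 × 10^7 pm³.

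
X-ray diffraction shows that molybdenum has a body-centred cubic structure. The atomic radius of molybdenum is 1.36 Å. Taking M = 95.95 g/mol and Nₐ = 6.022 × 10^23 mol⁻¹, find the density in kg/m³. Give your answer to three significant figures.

10300 kg/m³

In a BCC lattice, atoms touch along the body diagonal, so √3·a = 4r, giving a = 3.141 Å = 3.141 × 10^-8 cm.
With Z = 2, ρ = Z·M/(N_A·a³) = 2 × 95.95 / (6.022 × 10²³ × 3.098 × 10^-23) = 10.29 g/cm³ = 10300 kg/m³.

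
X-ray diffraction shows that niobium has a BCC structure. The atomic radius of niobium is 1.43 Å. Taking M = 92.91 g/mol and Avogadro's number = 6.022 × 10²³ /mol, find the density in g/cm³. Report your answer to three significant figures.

8.57 g/cm³

In a BCC lattice, atoms touch along the body diagonal, so √3·a = 4r, giving a = 3.302 Å = 3.302 × 10^-8 cm.
With Z = 2, ρ = Z·M/(N_A·a³) = 2 × 92.91 / (6.022 × 10²³ × 3.602 × 10^-23) = 8.567 g/cm³.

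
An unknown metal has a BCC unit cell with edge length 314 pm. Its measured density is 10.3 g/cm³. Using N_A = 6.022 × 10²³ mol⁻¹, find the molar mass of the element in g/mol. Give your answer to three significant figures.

96.0 g/mol

A BCC cell has Z = 2 atoms; a = 3.140 × 10^-8 cm.
M = ρ·N_A·a³/Z = 10.3 × 6.022 × 10²³ × 3.096 × 10^-23 / 2 = 96.0 g/mol.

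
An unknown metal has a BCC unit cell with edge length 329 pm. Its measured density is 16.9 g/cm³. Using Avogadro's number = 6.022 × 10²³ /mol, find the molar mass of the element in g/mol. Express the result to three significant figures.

181 g/mol

A BCC cell has Z = 2 atoms; a = 3.290 × 10^-8 cm.
M = ρ·N_A·a³/Z = 16.9 × 6.022 × 10²³ × 3.561 × 10^-23 / 2 = 181 g/mol.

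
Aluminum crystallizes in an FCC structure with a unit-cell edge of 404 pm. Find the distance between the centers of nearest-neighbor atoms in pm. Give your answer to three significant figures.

In an FCC structure, atoms touch along the face diagonal, so √2·a = 4r; the nearest-neighbor distance equals 2r = 0.7071·a.
d = 0.7071 × 404 = 286 pm.

286 pm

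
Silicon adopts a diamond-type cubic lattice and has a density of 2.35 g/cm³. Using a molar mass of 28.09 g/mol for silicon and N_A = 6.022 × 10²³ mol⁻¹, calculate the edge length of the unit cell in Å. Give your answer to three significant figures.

5.42 Å

With Z = 8 atoms per diamond cubic cell, a³ = Z·M/(N_A·ρ) = 8 × 28.09 / (6.022 × 10²³ × 2.350 g/cm³) = 1.588 × 10^-22 cm³.
a = (1.588 × 10^-22)^(1/3) = 5.415 × 10^-8 cm = 5.42 Å.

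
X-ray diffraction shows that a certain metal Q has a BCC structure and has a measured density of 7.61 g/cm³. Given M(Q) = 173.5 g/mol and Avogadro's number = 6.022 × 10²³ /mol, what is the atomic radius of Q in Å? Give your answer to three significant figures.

1.83 Å

For a BCC cell (Z = 2), a³ = Z·M/(N_A·ρ) = 2 × 173.5 / (6.022 × 10²³ × 7.610) = 7.572 × 10^-23 cm³, so a = 4.231 × 10^-8 cm = 4.231 Å.
Atoms touch along the body diagonal, so √3·a = 4r, so r = 0.4330 × a = 1.83 Å.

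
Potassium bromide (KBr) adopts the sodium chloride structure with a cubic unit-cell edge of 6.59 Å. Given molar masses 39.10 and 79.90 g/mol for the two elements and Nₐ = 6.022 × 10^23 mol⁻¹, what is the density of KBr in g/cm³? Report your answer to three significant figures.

The sodium chloride structure contains Z = 4 formula units per cell; M(KBr) = 39.10 + 79.90 = 119.0 g/mol.
a³ = (6.590 × 10^-8 cm)³ = 2.862 × 10^-22 cm³.
ρ = 4 × 119.0 / (6.022 × 10²³ × 2.862 × 10^-22) = 2.762 g/cm³.

2.76 g/cm³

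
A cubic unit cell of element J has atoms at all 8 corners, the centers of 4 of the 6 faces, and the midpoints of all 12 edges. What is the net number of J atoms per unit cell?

Corner atoms are shared by 8 cells (1/8 each), face atoms by 2 (1/2 each), edge atoms by 4 (1/4 each).
Net atoms = 8 × 1/8 + 4 × 1/2 + 12 × 1/4 = 1 + 2 + 3 = 6.

6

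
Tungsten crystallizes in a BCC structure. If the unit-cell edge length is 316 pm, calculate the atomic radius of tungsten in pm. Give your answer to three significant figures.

In a BCC lattice, atoms touch along the body diagonal, so √3·a = 4r.
r = √3·a/4 = 1.7321 × 316 / 4 = 137 pm.

137 pm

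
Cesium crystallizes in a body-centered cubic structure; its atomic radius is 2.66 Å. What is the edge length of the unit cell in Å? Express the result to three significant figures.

6.14 Å

In a BCC lattice, atoms touch along the body diagonal, so √3·a = 4r.
a = 4r/√3 = 4 × 2.66 / 1.7321 = 6.14 Å.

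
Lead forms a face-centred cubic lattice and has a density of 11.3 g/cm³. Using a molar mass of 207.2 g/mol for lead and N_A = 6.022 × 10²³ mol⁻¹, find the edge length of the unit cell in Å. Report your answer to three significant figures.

With Z = 4 atoms per FCC cell, a³ = Z·M/(N_A·ρ) = 4 × 207.2 / (6.022 × 10²³ × 11.30 g/cm³) = 1.218 × 10^-22 cm³.
a = (1.218 × 10^-22)^(1/3) = 4.957 × 10^-8 cm = 4.96 Å.

4.96 Å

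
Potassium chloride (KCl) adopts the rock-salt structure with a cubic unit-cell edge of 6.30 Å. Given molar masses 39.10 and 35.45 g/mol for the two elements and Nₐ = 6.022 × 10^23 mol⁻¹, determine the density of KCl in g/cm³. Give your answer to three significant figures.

1.98 g/cm³

The rock-salt structure contains Z = 4 formula units per cell; M(KCl) = 39.10 + 35.45 = 74.55 g/mol.
a³ = (6.300 × 10^-8 cm)³ = 2.500 × 10^-22 cm³.
ρ = 4 × 74.55 / (6.022 × 10²³ × 2.500 × 10^-22) = 1.980 g/cm³.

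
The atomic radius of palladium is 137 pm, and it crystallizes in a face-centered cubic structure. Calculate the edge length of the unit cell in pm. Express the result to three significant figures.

387 pm

In an FCC lattice, atoms touch along the face diagonal, so √2·a = 4r.
a = 4r/√2 = 4 × 137 / 1.4142 = 387 pm.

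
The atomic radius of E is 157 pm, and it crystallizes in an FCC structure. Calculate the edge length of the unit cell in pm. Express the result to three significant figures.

444 pm

In an FCC lattice, atoms touch along the face diagonal, so √2·a = 4r.
a = 4r/√2 = 4 × 157 / 1.4142 = 444 pm.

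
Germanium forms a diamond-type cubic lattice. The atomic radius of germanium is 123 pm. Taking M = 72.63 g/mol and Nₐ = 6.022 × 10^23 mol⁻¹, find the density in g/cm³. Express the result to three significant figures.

5.26 g/cm³

In a diamond cubic lattice, nearest neighbors lie along the body diagonal with √3·a = 8r, giving a = 568.1 pm = 5.681 × 10^-8 cm.
With Z = 8, ρ = Z·M/(N_A·a³) = 8 × 72.63 / (6.022 × 10²³ × 1.834 × 10^-22) = 5.262 g/cm³.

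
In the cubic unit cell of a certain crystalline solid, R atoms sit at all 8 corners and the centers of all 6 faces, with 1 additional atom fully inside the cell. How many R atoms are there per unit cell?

5

Corner atoms are shared by 8 cells (1/8 each), face atoms by 2 (1/2 each), interior atoms are unshared.
Net atoms = 8 × 1/8 + 6 × 1/2 + 1 = 1 + 3 + 1 = 5.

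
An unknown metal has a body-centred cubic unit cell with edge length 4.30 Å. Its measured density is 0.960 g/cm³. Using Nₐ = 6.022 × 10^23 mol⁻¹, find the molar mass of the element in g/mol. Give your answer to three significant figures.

23.0 g/mol

A BCC cell has Z = 2 atoms; a = 4.300 × 10^-8 cm.
M = ρ·N_A·a³/Z = 0.960 × 6.022 × 10²³ × 7.951 × 10^-23 / 2 = 23.0 g/mol.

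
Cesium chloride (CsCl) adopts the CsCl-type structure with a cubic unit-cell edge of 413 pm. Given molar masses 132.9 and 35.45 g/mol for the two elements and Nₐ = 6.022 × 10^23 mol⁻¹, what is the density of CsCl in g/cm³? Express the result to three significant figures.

The CsCl-type structure contains Z = 1 formula unit per cell; M(CsCl) = 132.9 + 35.45 = 168.35 g/mol.
a³ = (4.130 × 10^-8 cm)³ = 7.044 × 10^-23 cm³.
ρ = 1 × 168.35 / (6.022 × 10²³ × 7.044 × 10^-23) = 3.968 g/cm³.

3.97 g/cm³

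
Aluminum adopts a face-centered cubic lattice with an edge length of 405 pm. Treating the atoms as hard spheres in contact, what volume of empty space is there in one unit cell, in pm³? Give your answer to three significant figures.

1.72 × 10^7 pm³

In an FCC lattice atoms touch along the face diagonal, so √2·a = 4r, so r = 0.3536a = 143.2 pm.
V_cell = a³ = 6.643 × 10^7 pm³; V_atoms = 4 × (4/3)πr³ = 4.919 × 10^7 pm³.
Empty space = 6.643 × 10^7 − 4.919 × 10^7 = 1.72 × 10^7 pm³.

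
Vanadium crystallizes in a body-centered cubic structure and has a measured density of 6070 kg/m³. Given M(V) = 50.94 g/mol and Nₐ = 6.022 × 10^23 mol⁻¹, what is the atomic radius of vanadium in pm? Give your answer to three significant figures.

131 pm

For a BCC cell (Z = 2), a³ = Z·M/(N_A·ρ) = 2 × 50.94 / (6.022 × 10²³ × 6.070) = 2.787 × 10^-23 cm³, so a = 3.032 × 10^-8 cm = 303.2 pm.
Atoms touch along the body diagonal, so √3·a = 4r, so r = 0.4330 × a = 131 pm.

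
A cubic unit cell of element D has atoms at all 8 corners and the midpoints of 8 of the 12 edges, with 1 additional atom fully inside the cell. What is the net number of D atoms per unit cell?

4

Corner atoms are shared by 8 cells (1/8 each), edge atoms by 4 (1/4 each), interior atoms are unshared.
Net atoms = 8 × 1/8 + 8 × 1/4 + 1 = 1 + 2 + 1 = 4.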